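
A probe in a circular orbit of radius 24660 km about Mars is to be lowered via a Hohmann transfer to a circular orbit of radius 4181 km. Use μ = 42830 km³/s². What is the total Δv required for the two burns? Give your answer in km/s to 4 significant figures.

Transfer-ellipse semi-major axis a_t = (r₁ + r₂)/2 = (24660 + 4181)/2 = 14420.5 km.
At r₁ the circular-orbit speed is v₁ = √(μ/r₁) = 1.3179 km/s.
On the transfer ellipse at r₁, vis-viva gives v_a = √[μ(2/r₁ − 1/a_t)] = 0.70962 km/s.
First burn Δv₁ = |v_a − v₁| = 0.6083 km/s.
At r₂, v₂ = √(μ/r₂) = 3.2006 km/s.
Transfer-orbit speed at r₂: v_p = √[μ(2/r₂ − 1/a_t)] = 4.1854 km/s.
Second burn Δv₂ = |v₂ − v_p| = 0.9848 km/s.
Total Δv = Δv₁ + Δv₂ = 1.593 km/s.

Δv = 1.593 km/s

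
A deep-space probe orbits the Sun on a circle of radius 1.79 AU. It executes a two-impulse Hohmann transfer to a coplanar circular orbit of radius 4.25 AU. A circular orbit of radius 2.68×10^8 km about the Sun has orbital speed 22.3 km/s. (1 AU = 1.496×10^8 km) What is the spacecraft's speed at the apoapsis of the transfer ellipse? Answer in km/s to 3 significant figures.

v = 11.1 km/s

From the circular-orbit relation v² = μ/r at r = 2.68×10^8 km: μ = v²r = (22.3)² × 2.68×10^8 = 1.33274×10^11 km³/s².
In km: r₁ = 1.79 × 1.496×10^8 = 2.67784×10^8 km; r₂ = 4.25 × 1.496×10^8 = 6.358×10^8 km.
Semi-major axis of the transfer orbit: a_t = (2.67784×10^8 + 6.358×10^8)/2 = 4.51792×10^8 km.
At apoapsis, r = 6.358×10^8 km.
Applying v² = μ(2/r − 1/a_t): v = 11.15 km/s.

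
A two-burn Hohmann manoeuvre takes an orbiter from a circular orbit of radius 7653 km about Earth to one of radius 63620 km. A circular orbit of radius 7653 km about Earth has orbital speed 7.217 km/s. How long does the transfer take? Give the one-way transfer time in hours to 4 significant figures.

From the circular-orbit relation v² = μ/r at r = 7653 km: μ = v²r = (7.217)² × 7653 = 3.98607×10^5 km³/s².
The Hohmann ellipse has a_t = (r₁ + r₂)/2 = 35636.5 km.
Half the transfer-orbit period gives t = π√(a_t³/μ) = 33475 s.
Converting: 33475 s ÷ 3600 s/hour = 9.299 hours.

t = 9.299 hours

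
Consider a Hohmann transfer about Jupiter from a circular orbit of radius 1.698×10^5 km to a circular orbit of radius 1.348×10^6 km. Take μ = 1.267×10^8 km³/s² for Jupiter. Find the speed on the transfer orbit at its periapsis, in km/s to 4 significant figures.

Semi-major axis of the transfer orbit: a_t = (1.698×10^5 + 1.348×10^6)/2 = 7.589×10^5 km.
The periapsis of the transfer ellipse is at r = 1.698×10^5 km.
From the vis-viva equation, v = √[μ(2/r − 1/a_t)] = 36.41 km/s.

v = 36.41 km/s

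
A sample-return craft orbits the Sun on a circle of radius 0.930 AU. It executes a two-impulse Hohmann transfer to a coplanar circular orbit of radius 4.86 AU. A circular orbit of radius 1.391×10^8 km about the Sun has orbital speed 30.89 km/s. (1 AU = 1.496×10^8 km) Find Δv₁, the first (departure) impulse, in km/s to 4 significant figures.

From the circular-orbit relation v² = μ/r at r = 1.391×10^8 km: μ = v²r = (30.89)² × 1.391×10^8 = 1.32728×10^11 km³/s².
In km: r₁ = 0.930 × 1.496×10^8 = 1.39128×10^8 km; r₂ = 4.86 × 1.496×10^8 = 7.27056×10^8 km.
Transfer-ellipse semi-major axis a_t = (r₁ + r₂)/2 = (1.39128×10^8 + 7.27056×10^8)/2 = 4.33092×10^8 km.
On the circular orbit at r = 1.39128×10^8 km, v_c = √(μ/r) = 30.887 km/s.
Vis-viva on the transfer ellipse at r = 1.39128×10^8 km gives v_t = √[μ(2/r − 1/a_t)] = 40.019 km/s.
Δv₁ = |v_t − v_c| = |40.019 − 30.887| = 9.132 km/s.

Δv₁ = 9.132 km/s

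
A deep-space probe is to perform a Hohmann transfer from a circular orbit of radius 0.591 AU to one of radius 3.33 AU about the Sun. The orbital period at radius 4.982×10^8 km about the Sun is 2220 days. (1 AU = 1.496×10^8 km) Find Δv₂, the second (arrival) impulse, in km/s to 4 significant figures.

Δv₂ = 7.360 km/s

From Kepler's third law T² = 4π²r³/μ at r = 4.982×10^8 km, T = 2220 days = 2220 × 86400 s = 1.91808×10^8 s: μ = 4π²r³/T² = 1.32690×10^11 km³/s².
In km: r₁ = 0.591 × 1.496×10^8 = 8.84136×10^7 km; r₂ = 3.33 × 1.496×10^8 = 4.98168×10^8 km.
The Hohmann ellipse has a_t = (r₁ + r₂)/2 = 2.932908×10^8 km.
Circular speed at r = 4.98168×10^8 km: v_c = √(μ/r) = 16.3204 km/s.
Vis-viva on the transfer ellipse at r = 4.98168×10^8 km gives v_t = √[μ(2/r − 1/a_t)] = 8.96068 km/s.
Δv₂ = |v_t − v_c| = |8.96068 − 16.3204| = 7.360 km/s.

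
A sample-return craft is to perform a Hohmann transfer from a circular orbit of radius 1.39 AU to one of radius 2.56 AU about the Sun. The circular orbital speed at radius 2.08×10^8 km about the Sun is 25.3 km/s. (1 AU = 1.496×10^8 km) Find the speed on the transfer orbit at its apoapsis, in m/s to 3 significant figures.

From the circular-orbit relation v² = μ/r at r = 2.08×10^8 km: μ = v²r = (25.3)² × 2.08×10^8 = 1.33139×10^11 km³/s².
In km: r₁ = 1.39 × 1.496×10^8 = 2.07944×10^8 km; r₂ = 2.56 × 1.496×10^8 = 3.82976×10^8 km.
Transfer-ellipse semi-major axis a_t = (r₁ + r₂)/2 = (2.07944×10^8 + 3.82976×10^8)/2 = 2.9546×10^8 km.
The apoapsis of the transfer ellipse is at r = 3.82976×10^8 km.
From the vis-viva equation, v = √[μ(2/r − 1/a_t)] = 15.64 km/s.

v = 15600 m/s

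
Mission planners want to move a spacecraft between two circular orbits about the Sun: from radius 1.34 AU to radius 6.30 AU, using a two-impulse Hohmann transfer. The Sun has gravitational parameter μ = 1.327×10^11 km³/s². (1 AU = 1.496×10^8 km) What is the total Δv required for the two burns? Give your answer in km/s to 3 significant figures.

Δv = 12.2 km/s

In km: r₁ = 1.34 × 1.496×10^8 = 2.00464×10^8 km; r₂ = 6.30 × 1.496×10^8 = 9.4248×10^8 km.
Transfer-ellipse semi-major axis a_t = (r₁ + r₂)/2 = (2.00464×10^8 + 9.4248×10^8)/2 = 5.71472×10^8 km.
At r₁ the circular-orbit speed is v₁ = √(μ/r₁) = 25.72867 km/s.
Transfer-orbit speed at r₁ (vis-viva equation): v_p = √[μ(2/r₁ − 1/a_t)] = 33.04120 km/s.
First burn Δv₁ = |v_p − v₁| = 7.313 km/s.
At r₂, v₂ = √(μ/r₂) = 11.866 km/s.
Transfer-orbit speed at r₂: v_a = √[μ(2/r₂ − 1/a_t)] = 7.0278 km/s.
Second burn Δv₂ = |v₂ − v_a| = 4.838 km/s.
Total Δv = Δv₁ + Δv₂ = 12.15 km/s.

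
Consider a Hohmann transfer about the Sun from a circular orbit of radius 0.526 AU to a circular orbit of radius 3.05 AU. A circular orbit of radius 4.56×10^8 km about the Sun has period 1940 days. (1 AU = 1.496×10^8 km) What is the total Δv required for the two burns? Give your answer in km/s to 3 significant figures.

From Kepler's third law T² = 4π²r³/μ at r = 4.56×10^8 km, T = 1940 days = 1940 × 86400 s = 1.67616×10^8 s: μ = 4π²r³/T² = 1.33237×10^11 km³/s².
In km: r₁ = 0.526 × 1.496×10^8 = 7.86896×10^7 km; r₂ = 3.05 × 1.496×10^8 = 4.5628×10^8 km.
Transfer-ellipse semi-major axis a_t = (r₁ + r₂)/2 = (7.86896×10^7 + 4.5628×10^8)/2 = 2.674848×10^8 km.
Circular speed at r₁: v₁ = √(μ/r₁) = √(1.33237×10^11/7.86896×10^7) = 41.15 km/s.
On the transfer ellipse at r₁, vis-viva equation gives v_p = √[μ(2/r₁ − 1/a_t)] = 53.74 km/s.
First burn Δv₁ = |v_p − v₁| = 12.59 km/s.
At r₂, v₂ = √(μ/r₂) = 17.088 km/s.
Transfer-orbit speed at r₂: v_a = √[μ(2/r₂ − 1/a_t)] = 9.2684 km/s.
Second burn Δv₂ = |v₂ − v_a| = 7.820 km/s.
Total Δv = Δv₁ + Δv₂ = 20.41 km/s.

Δv = 20.4 km/s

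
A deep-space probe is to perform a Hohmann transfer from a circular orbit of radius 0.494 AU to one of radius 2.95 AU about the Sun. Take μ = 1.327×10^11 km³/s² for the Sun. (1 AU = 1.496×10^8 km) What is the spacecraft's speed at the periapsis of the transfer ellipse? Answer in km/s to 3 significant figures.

In km: r₁ = 0.494 × 1.496×10^8 = 7.39024×10^7 km; r₂ = 2.95 × 1.496×10^8 = 4.4132×10^8 km.
Semi-major axis of the transfer orbit: a_t = (7.39024×10^7 + 4.4132×10^8)/2 = 2.576112×10^8 km.
At periapsis, r = 7.39024×10^7 km.
Applying v² = μ(2/r − 1/a_t): v = 55.46 km/s.

v = 55.5 km/s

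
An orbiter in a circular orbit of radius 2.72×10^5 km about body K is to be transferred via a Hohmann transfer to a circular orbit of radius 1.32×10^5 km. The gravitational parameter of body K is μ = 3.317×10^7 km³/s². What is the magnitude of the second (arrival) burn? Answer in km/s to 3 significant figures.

Δv₂ = 2.54 km/s

Transfer-ellipse semi-major axis a_t = (r₁ + r₂)/2 = (2.720×10^5 + 1.320×10^5)/2 = 2.020×10^5 km.
Circular speed at r = 1.320×10^5 km: v_c = √(μ/r) = 15.852 km/s.
Vis-viva on the transfer ellipse at r = 1.320×10^5 km gives v_t = √[μ(2/r − 1/a_t)] = 18.395 km/s.
Δv₂ = |v_t − v_c| = |18.395 − 15.852| = 2.543 km/s.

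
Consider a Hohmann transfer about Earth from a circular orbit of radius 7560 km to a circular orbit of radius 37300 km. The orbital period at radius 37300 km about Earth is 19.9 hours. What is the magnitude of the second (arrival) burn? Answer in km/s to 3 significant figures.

Δv₂ = 1.37 km/s

From Kepler's third law T² = 4π²r³/μ at r = 37300 km, T = 19.9 hours = 19.9 × 3600 s = 71640 s: μ = 4π²r³/T² = 3.99186×10^5 km³/s².
Semi-major axis of the transfer orbit: a_t = (7560 + 37300)/2 = 22430 km.
On the circular orbit at r = 37300 km, v_c = √(μ/r) = 3.271 km/s.
Vis-viva on the transfer ellipse at r = 37300 km gives v_t = √[μ(2/r − 1/a_t)] = 1.899 km/s.
Δv₂ = |v_t − v_c| = |1.899 − 3.271| = 1.372 km/s.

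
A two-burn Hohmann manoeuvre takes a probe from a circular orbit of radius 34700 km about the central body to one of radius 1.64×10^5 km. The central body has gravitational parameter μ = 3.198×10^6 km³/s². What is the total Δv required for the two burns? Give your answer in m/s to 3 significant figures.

Transfer-ellipse semi-major axis a_t = (r₁ + r₂)/2 = (34700 + 1.640×10^5)/2 = 99350 km.
At r₁ the circular-orbit speed is v₁ = √(μ/r₁) = 9.6001 km/s.
Transfer-orbit speed at r₁ (vis-viva equation): v_p = √[μ(2/r₁ − 1/a_t)] = 12.334 km/s.
First burn Δv₁ = |v_p − v₁| = 2.734 km/s.
Circular speed at r₂: v₂ = √(μ/r₂) = 4.416 km/s.
Transfer-orbit speed at r₂: v_a = √[μ(2/r₂ − 1/a_t)] = 2.610 km/s.
Second burn Δv₂ = |v₂ − v_a| = 1.806 km/s.
Δv = Δv₁ + Δv₂ = 2.734 + 1.806 = 4.540 km/s.

Δv = 4540 m/s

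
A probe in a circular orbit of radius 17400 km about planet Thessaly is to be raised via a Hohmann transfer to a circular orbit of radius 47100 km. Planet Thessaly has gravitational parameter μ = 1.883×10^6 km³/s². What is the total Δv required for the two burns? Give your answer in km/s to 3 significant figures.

The Hohmann ellipse has a_t = (r₁ + r₂)/2 = 32250 km.
Circular speed at r₁: v₁ = √(μ/r₁) = √(1.883×10^6/17400) = 10.40281 km/s.
On the transfer ellipse at r₁, v² = μ(2/r − 1/a) gives v_p = √[μ(2/r₁ − 1/a_t)] = 12.57176 km/s.
First burn Δv₁ = |v_p − v₁| = 2.16895 km/s.
Circular speed at r₂: v₂ = √(μ/r₂) = 6.322877 km/s.
Transfer-orbit speed at r₂: v_a = √[μ(2/r₂ − 1/a_t)] = 4.644345 km/s.
Second burn Δv₂ = |v₂ − v_a| = 1.67853 km/s.
Total Δv = Δv₁ + Δv₂ = 3.847 km/s.

Δv = 3.85 km/s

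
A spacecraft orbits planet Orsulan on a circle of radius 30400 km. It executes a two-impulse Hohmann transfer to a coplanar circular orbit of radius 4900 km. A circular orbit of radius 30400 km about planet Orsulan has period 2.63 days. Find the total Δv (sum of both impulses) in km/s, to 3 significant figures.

From Kepler's third law T² = 4π²r³/μ at r = 30400 km, T = 2.63 days = 2.63 × 86400 s = 2.27232×10^5 s: μ = 4π²r³/T² = 21480.4 km³/s².
Transfer-ellipse semi-major axis a_t = (r₁ + r₂)/2 = (30400 + 4900)/2 = 17650 km.
Circular speed at r₁: v₁ = √(μ/r₁) = √(21480.4/30400) = 0.8406 km/s.
On the transfer ellipse at r₁, vis-viva equation gives v_a = √[μ(2/r₁ − 1/a_t)] = 0.4429 km/s.
First burn Δv₁ = |v_a − v₁| = 0.3977 km/s.
At r₂, v₂ = √(μ/r₂) = 2.0937 km/s.
Transfer-orbit speed at r₂: v_p = √[μ(2/r₂ − 1/a_t)] = 2.7478 km/s.
Second burn Δv₂ = |v₂ − v_p| = 0.6541 km/s.
Total Δv = Δv₁ + Δv₂ = 1.052 km/s.

Δv = 1.05 km/s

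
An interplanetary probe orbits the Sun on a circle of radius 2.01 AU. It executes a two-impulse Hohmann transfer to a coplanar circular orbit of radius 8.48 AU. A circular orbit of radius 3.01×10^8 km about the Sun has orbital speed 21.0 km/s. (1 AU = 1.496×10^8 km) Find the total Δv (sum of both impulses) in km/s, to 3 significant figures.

From the circular-orbit relation v² = μ/r at r = 3.01×10^8 km: μ = v²r = (21.0)² × 3.01×10^8 = 1.32741×10^11 km³/s².
In km: r₁ = 2.01 × 1.496×10^8 = 3.00696×10^8 km; r₂ = 8.48 × 1.496×10^8 = 1.268608×10^9 km.
The Hohmann ellipse has a_t = (r₁ + r₂)/2 = 7.84652×10^8 km.
Circular speed at r₁: v₁ = √(μ/r₁) = √(1.32741×10^11/3.00696×10^8) = 21.011 km/s.
On the transfer ellipse at r₁, v² = μ(2/r − 1/a) gives v_p = √[μ(2/r₁ − 1/a_t)] = 26.716 km/s.
First burn Δv₁ = |v_p − v₁| = 5.705 km/s.
At r₂, v₂ = √(μ/r₂) = 10.229 km/s.
Transfer-orbit speed at r₂: v_a = √[μ(2/r₂ − 1/a_t)] = 6.3323 km/s.
Second burn Δv₂ = |v₂ − v_a| = 3.897 km/s.
Δv = Δv₁ + Δv₂ = 5.705 + 3.897 = 9.602 km/s.

Δv = 9.60 km/s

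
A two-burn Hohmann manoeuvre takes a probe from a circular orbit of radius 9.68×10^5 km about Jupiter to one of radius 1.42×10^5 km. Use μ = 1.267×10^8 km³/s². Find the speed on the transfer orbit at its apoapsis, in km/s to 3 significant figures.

Semi-major axis of the transfer orbit: a_t = (9.680×10^5 + 1.420×10^5)/2 = 5.550×10^5 km.
The apoapsis of the transfer ellipse is at r = 9.680×10^5 km.
Vis-viva: v = √[μ(2/r − 1/a_t)] = √[1.267×10^8 × (2/9.680×10^5 − 1/5.550×10^5)] = 5.787 km/s.

v = 5.79 km/s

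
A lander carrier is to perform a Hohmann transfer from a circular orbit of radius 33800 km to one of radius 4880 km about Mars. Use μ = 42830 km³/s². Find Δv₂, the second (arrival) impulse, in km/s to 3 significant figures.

The Hohmann ellipse has a_t = (r₁ + r₂)/2 = 19340 km.
On the circular orbit at r = 4880 km, v_c = √(μ/r) = 2.96254 km/s.
Transfer-orbit speed at the same r (vis-viva, a = a_t): v_t = √[μ(2/r − 1/a_t)] = 3.91646 km/s.
Δv₂ = |v_t − v_c| = |3.91646 − 2.96254| = 0.9539 km/s.

Δv₂ = 0.954 km/s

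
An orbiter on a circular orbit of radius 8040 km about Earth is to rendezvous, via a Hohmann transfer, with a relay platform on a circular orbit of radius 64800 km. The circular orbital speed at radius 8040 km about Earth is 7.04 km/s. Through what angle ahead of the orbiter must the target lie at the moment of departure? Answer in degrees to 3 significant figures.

From the circular-orbit relation v² = μ/r at r = 8040 km: μ = v²r = (7.04)² × 8040 = 3.98475×10^5 km³/s².
Semi-major axis of the transfer orbit: a_t = (8040 + 64800)/2 = 36420 km.
The half-period of the transfer ellipse is t = π√(a_t³/μ) = 34591 s.
The target's mean motion on its circular orbit is ω₂ = √(μ/r₂³) = 3.8268×10^-5 rad/s.
Angle swept by the target during transfer: ω₂·t = 1.3237 rad = 75.84°.
The orbiter traverses 180° on the transfer ellipse, so the target must lead by 180° − 75.84° = 104°.

φ = 104°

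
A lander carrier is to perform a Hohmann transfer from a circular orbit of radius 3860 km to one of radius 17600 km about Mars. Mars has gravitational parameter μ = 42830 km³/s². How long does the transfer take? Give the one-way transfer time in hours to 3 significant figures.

t = 4.69 hours

Transfer-ellipse semi-major axis a_t = (r₁ + r₂)/2 = (3860 + 17600)/2 = 10730 km.
Transfer time t = π√(a_t³/μ) = π√((10730)³ / 42830) = 16870 s.
Converting: 16870 s ÷ 3600 s/hour = 4.69 hours.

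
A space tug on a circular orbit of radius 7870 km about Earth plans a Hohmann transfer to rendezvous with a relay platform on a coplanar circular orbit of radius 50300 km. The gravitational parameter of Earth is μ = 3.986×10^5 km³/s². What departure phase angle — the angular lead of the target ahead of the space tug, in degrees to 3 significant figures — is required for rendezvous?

φ = 101°

Semi-major axis of the transfer orbit: a_t = (7870 + 50300)/2 = 29085 km.
Transfer time t = π√(a_t³/μ) = 24682.25 s.
The target's mean motion on its circular orbit is ω₂ = √(μ/r₂³) = 5.596502×10^-5 rad/s.
Angle swept by the target during transfer: ω₂·t = 1.381343 rad = 79.15°.
Arrival is 180° from departure on the ellipse, so φ = 180° − 79.15° = 101°.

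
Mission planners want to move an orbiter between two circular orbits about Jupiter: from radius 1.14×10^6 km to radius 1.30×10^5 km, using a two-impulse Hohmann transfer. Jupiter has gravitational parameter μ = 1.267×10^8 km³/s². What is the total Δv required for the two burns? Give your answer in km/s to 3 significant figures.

Semi-major axis of the transfer orbit: a_t = (1.140×10^6 + 1.300×10^5)/2 = 6.350×10^5 km.
Circular speed at r₁: v₁ = √(μ/r₁) = √(1.267×10^8/1.140×10^6) = 10.542 km/s.
On the transfer ellipse at r₁, v² = μ(2/r − 1/a) gives v_a = √[μ(2/r₁ − 1/a_t)] = 4.7700 km/s.
First burn Δv₁ = |v_a − v₁| = 5.772 km/s.
Circular speed at r₂: v₂ = √(μ/r₂) = 31.22 km/s.
Transfer-orbit speed at r₂: v_p = √[μ(2/r₂ − 1/a_t)] = 41.83 km/s.
Second burn Δv₂ = |v₂ − v_p| = 10.61 km/s.
Δv = Δv₁ + Δv₂ = 5.772 + 10.61 = 16.38 km/s.

Δv = 16.4 km/s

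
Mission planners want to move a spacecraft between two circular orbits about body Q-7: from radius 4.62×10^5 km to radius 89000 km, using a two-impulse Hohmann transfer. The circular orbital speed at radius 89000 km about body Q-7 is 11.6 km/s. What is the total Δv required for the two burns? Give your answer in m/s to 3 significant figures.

Δv = 5620 m/s

From the circular-orbit relation v² = μ/r at r = 89000 km: μ = v²r = (11.6)² × 89000 = 1.19758×10^7 km³/s².
Semi-major axis of the transfer orbit: a_t = (4.620×10^5 + 89000)/2 = 2.755×10^5 km.
Circular speed at r₁: v₁ = √(μ/r₁) = √(1.19758×10^7/4.620×10^5) = 5.09134 km/s.
Transfer-orbit speed at r₁ (v² = μ(2/r − 1/a)): v_a = √[μ(2/r₁ − 1/a_t)] = 2.89378 km/s.
First burn Δv₁ = |v_a − v₁| = 2.1976 km/s.
At r₂, v₂ = √(μ/r₂) = 11.6000 km/s.
Transfer-orbit speed at r₂: v_p = √[μ(2/r₂ − 1/a_t)] = 15.0217 km/s.
Second burn Δv₂ = |v₂ − v_p| = 3.4217 km/s.
Δv = Δv₁ + Δv₂ = 2.1976 + 3.4217 = 5.619 km/s.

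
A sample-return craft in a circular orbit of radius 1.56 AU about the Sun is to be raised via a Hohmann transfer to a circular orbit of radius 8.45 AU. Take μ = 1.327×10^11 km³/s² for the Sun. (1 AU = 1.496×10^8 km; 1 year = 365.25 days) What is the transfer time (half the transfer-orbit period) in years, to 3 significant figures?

In km: r₁ = 1.56 × 1.496×10^8 = 2.33376×10^8 km; r₂ = 8.45 × 1.496×10^8 = 1.26412×10^9 km.
Semi-major axis of the transfer orbit: a_t = (2.33376×10^8 + 1.26412×10^9)/2 = 7.48748×10^8 km.
Transfer time t = π√(a_t³/μ) = π√((7.48748×10^8)³ / 1.327×10^11) = 1.767×10^8 s.
Converting: 1.767×10^8 s ÷ 3.15576×10^7 s/year (365.25 × 86400) = 5.60 years.

t = 5.60 years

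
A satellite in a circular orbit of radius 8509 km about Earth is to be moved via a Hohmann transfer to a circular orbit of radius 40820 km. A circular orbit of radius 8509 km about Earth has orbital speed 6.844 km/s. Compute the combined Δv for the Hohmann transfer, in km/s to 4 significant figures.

Δv = 3.250 km/s

From the circular-orbit relation v² = μ/r at r = 8509 km: μ = v²r = (6.844)² × 8509 = 3.98564×10^5 km³/s².
Semi-major axis of the transfer orbit: a_t = (8509 + 40820)/2 = 24664.5 km.
At r₁ the circular-orbit speed is v₁ = √(μ/r₁) = 6.844 km/s.
Transfer-orbit speed at r₁ (v² = μ(2/r − 1/a)): v_p = √[μ(2/r₁ − 1/a_t)] = 8.805 km/s.
First burn Δv₁ = |v_p − v₁| = 1.961 km/s.
Circular speed at r₂: v₂ = √(μ/r₂) = 3.1247 km/s.
Transfer-orbit speed at r₂: v_a = √[μ(2/r₂ − 1/a_t)] = 1.8353 km/s.
Second burn Δv₂ = |v₂ − v_a| = 1.289 km/s.
Total Δv = Δv₁ + Δv₂ = 3.250 km/s.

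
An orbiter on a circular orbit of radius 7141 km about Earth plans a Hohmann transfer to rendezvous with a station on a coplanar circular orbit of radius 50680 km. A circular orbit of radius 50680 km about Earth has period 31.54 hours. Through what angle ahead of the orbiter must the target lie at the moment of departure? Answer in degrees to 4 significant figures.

From Kepler's third law T² = 4π²r³/μ at r = 50680 km, T = 31.54 hours = 31.54 × 3600 s = 1.13544×10^5 s: μ = 4π²r³/T² = 3.98604×10^5 km³/s².
Semi-major axis of the transfer orbit: a_t = (7141 + 50680)/2 = 28910.5 km.
Transfer time t = π√(a_t³/μ) = 24460.35 s.
Target angular speed ω₂ = √(μ/r₂³) = 5.533701×10^-5 rad/s.
Angle swept by the target during transfer: ω₂·t = 1.35356 rad = 77.553°.
The orbiter traverses 180° on the transfer ellipse, so the target must lead by 180° − 77.553° = 102.4°.

φ = 102.4°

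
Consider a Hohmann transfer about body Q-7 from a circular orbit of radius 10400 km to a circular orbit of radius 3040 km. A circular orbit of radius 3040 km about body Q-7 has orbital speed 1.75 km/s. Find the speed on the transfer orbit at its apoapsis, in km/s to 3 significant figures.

v = 0.636 km/s

From the circular-orbit relation v² = μ/r at r = 3040 km: μ = v²r = (1.75)² × 3040 = 9310.00 km³/s².
The Hohmann ellipse has a_t = (r₁ + r₂)/2 = 6720 km.
The apoapsis of the transfer ellipse is at r = 10400 km.
Vis-viva: v = √[μ(2/r − 1/a_t)] = √[9310.00 × (2/10400 − 1/6720)] = 0.6364 km/s.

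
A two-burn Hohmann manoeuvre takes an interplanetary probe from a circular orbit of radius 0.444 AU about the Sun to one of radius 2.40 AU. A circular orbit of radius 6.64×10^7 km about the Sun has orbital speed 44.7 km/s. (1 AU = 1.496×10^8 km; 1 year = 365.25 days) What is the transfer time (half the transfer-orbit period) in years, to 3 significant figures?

t = 0.848 years

From the circular-orbit relation v² = μ/r at r = 6.64×10^7 km: μ = v²r = (44.7)² × 6.64×10^7 = 1.32673×10^11 km³/s².
In km: r₁ = 0.444 × 1.496×10^8 = 6.64224×10^7 km; r₂ = 2.40 × 1.496×10^8 = 3.5904×10^8 km.
Transfer-ellipse semi-major axis a_t = (r₁ + r₂)/2 = (6.64224×10^7 + 3.5904×10^8)/2 = 2.127312×10^8 km.
Transfer time t = π√(a_t³/μ) = π√((2.127312×10^8)³ / 1.32673×10^11) = 2.676×10^7 s.
Converting: 2.676×10^7 s ÷ 3.15576×10^7 s/year (365.25 × 86400) = 0.848 years.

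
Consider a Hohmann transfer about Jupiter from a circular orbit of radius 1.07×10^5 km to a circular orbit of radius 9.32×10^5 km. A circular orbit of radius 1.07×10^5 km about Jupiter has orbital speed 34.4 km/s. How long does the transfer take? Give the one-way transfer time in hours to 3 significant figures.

From the circular-orbit relation v² = μ/r at r = 1.07×10^5 km: μ = v²r = (34.4)² × 1.07×10^5 = 1.26620×10^8 km³/s².
The Hohmann ellipse has a_t = (r₁ + r₂)/2 = 5.195×10^5 km.
By Kepler's third law the transfer-orbit period is T = 2π√(a_t³/μ), so t = T/2 = 1.045×10^5 s.
Converting: 1.045×10^5 s ÷ 3600 s/hour = 29.0 hours.

t = 29.0 hours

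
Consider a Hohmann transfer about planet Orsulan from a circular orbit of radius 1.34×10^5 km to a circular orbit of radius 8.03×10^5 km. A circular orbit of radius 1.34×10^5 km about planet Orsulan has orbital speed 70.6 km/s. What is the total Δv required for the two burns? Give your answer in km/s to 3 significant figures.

Δv = 35.2 km/s

From the circular-orbit relation v² = μ/r at r = 1.34×10^5 km: μ = v²r = (70.6)² × 1.34×10^5 = 6.67904×10^8 km³/s².
Semi-major axis of the transfer orbit: a_t = (1.340×10^5 + 8.030×10^5)/2 = 4.685×10^5 km.
Circular speed at r₁: v₁ = √(μ/r₁) = √(6.67904×10^8/1.340×10^5) = 70.60 km/s.
Transfer-orbit speed at r₁ (v² = μ(2/r − 1/a)): v_p = √[μ(2/r₁ − 1/a_t)] = 92.43 km/s.
First burn Δv₁ = |v_p − v₁| = 21.83 km/s.
At r₂, v₂ = √(μ/r₂) = 28.84 km/s.
Transfer-orbit speed at r₂: v_a = √[μ(2/r₂ − 1/a_t)] = 15.42 km/s.
Second burn Δv₂ = |v₂ − v_a| = 13.42 km/s.
Δv = Δv₁ + Δv₂ = 21.83 + 13.42 = 35.25 km/s.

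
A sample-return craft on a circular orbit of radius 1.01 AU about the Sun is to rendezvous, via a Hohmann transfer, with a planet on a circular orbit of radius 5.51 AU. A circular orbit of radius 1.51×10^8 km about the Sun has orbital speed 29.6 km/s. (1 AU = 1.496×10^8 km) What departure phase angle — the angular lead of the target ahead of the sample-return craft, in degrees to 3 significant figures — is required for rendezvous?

From the circular-orbit relation v² = μ/r at r = 1.51×10^8 km: μ = v²r = (29.6)² × 1.51×10^8 = 1.32300×10^11 km³/s².
In km: r₁ = 1.01 × 1.496×10^8 = 1.51096×10^8 km; r₂ = 5.51 × 1.496×10^8 = 8.24296×10^8 km.
The Hohmann ellipse has a_t = (r₁ + r₂)/2 = 4.87696×10^8 km.
Transfer time t = π√(a_t³/μ) = 9.302×10^7 s.
The target's mean motion on its circular orbit is ω₂ = √(μ/r₂³) = 1.537×10^-8 rad/s.
Angle swept by the target during transfer: ω₂·t = 1.4297 rad = 81.92°.
The sample-return craft traverses 180° on the transfer ellipse, so the target must lead by 180° − 81.92° = 98.1°.

φ = 98.1°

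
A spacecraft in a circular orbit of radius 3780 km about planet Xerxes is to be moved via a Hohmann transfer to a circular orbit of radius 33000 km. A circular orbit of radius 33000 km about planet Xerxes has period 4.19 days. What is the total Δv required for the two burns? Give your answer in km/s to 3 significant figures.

From Kepler's third law T² = 4π²r³/μ at r = 33000 km, T = 4.19 days = 4.19 × 86400 s = 3.62016×10^5 s: μ = 4π²r³/T² = 10825.5 km³/s².
The Hohmann ellipse has a_t = (r₁ + r₂)/2 = 18390 km.
At r₁ the circular-orbit speed is v₁ = √(μ/r₁) = 1.69230 km/s.
Transfer-orbit speed at r₁ (v² = μ(2/r − 1/a)): v_p = √[μ(2/r₁ − 1/a_t)] = 2.26696 km/s.
First burn Δv₁ = |v_p − v₁| = 0.57466 km/s.
Circular speed at r₂: v₂ = √(μ/r₂) = 0.57275 km/s.
Transfer-orbit speed at r₂: v_a = √[μ(2/r₂ − 1/a_t)] = 0.25967 km/s.
Second burn Δv₂ = |v₂ − v_a| = 0.31308 km/s.
Δv = Δv₁ + Δv₂ = 0.57466 + 0.31308 = 0.8877 km/s.

Δv = 0.888 km/s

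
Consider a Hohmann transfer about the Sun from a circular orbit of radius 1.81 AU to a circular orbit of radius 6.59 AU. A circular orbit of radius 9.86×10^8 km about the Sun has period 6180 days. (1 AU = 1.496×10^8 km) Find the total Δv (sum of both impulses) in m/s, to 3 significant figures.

From Kepler's third law T² = 4π²r³/μ at r = 9.86×10^8 km, T = 6180 days = 6180 × 86400 s = 5.33952×10^8 s: μ = 4π²r³/T² = 1.32735×10^11 km³/s².
In km: r₁ = 1.81 × 1.496×10^8 = 2.70776×10^8 km; r₂ = 6.59 × 1.496×10^8 = 9.85864×10^8 km.
Transfer-ellipse semi-major axis a_t = (r₁ + r₂)/2 = (2.70776×10^8 + 9.85864×10^8)/2 = 6.2832×10^8 km.
Circular speed at r₁: v₁ = √(μ/r₁) = √(1.32735×10^11/2.70776×10^8) = 22.141 km/s.
On the transfer ellipse at r₁, vis-viva equation gives v_p = √[μ(2/r₁ − 1/a_t)] = 27.734 km/s.
First burn Δv₁ = |v_p − v₁| = 5.593 km/s.
Circular speed at r₂: v₂ = √(μ/r₂) = 11.603 km/s.
Transfer-orbit speed at r₂: v_a = √[μ(2/r₂ − 1/a_t)] = 7.6173 km/s.
Second burn Δv₂ = |v₂ − v_a| = 3.986 km/s.
Δv = Δv₁ + Δv₂ = 5.593 + 3.986 = 9.579 km/s.

Δv = 9580 m/s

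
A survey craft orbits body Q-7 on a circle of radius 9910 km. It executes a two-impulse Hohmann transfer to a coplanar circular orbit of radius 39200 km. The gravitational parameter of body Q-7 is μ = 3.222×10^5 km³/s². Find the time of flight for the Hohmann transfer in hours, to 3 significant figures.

t = 5.92 hours

Transfer-ellipse semi-major axis a_t = (r₁ + r₂)/2 = (9910 + 39200)/2 = 24555 km.
By Kepler's third law the transfer-orbit period is T = 2π√(a_t³/μ), so t = T/2 = 21300 s.
Converting: 21300 s ÷ 3600 s/hour = 5.92 hours.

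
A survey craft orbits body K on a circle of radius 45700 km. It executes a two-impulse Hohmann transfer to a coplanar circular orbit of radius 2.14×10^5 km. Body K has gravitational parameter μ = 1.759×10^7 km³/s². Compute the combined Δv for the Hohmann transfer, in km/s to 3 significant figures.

Δv = 9.25 km/s

The Hohmann ellipse has a_t = (r₁ + r₂)/2 = 1.2985×10^5 km.
At r₁ the circular-orbit speed is v₁ = √(μ/r₁) = 19.619 km/s.
Transfer-orbit speed at r₁ (vis-viva equation): v_p = √[μ(2/r₁ − 1/a_t)] = 25.186 km/s.
First burn Δv₁ = |v_p − v₁| = 5.567 km/s.
Circular speed at r₂: v₂ = √(μ/r₂) = 9.0662 km/s.
Transfer-orbit speed at r₂: v_a = √[μ(2/r₂ − 1/a_t)] = 5.3785 km/s.
Second burn Δv₂ = |v₂ − v_a| = 3.688 km/s.
Total Δv = Δv₁ + Δv₂ = 9.255 km/s.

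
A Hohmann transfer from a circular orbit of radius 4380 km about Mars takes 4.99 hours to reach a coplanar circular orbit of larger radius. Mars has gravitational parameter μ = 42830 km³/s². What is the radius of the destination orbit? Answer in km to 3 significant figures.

Transfer time t = 4.99 hours = 17964 s, and t = π√(a_t³/μ).
So a_t = (μ t²/π²)^(1/3) = (42830 × (17964)² / π²)^(1/3) = 11188 km.
Since a_t = (r₁ + r₂)/2, r₂ = 2a_t − r₁ = 2×11188 − 4380 = 17996 km.

r₂ = 18000 km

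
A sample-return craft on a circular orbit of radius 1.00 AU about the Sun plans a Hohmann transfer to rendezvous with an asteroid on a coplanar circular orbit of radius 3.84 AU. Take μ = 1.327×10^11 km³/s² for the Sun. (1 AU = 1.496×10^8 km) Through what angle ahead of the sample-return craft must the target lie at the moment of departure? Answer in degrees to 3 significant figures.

φ = 89.9°

In km: r₁ = 1.00 × 1.496×10^8 = 1.496×10^8 km; r₂ = 3.84 × 1.496×10^8 = 5.74464×10^8 km.
The Hohmann ellipse has a_t = (r₁ + r₂)/2 = 3.62032×10^8 km.
The half-period of the transfer ellipse is t = π√(a_t³/μ) = 5.94066×10^7 s.
The target's mean motion on its circular orbit is ω₂ = √(μ/r₂³) = 2.64570×10^-8 rad/s.
Angle swept by the target during transfer: ω₂·t = 1.57172 rad = 90.053°.
Arrival is 180° from departure on the ellipse, so φ = 180° − 90.053° = 89.9°.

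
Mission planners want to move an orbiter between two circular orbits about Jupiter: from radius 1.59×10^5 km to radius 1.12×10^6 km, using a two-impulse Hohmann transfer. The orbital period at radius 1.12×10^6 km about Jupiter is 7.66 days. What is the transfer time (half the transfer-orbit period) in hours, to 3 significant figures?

t = 39.7 hours

From Kepler's third law T² = 4π²r³/μ at r = 1.12×10^6 km, T = 7.66 days = 7.66 × 86400 s = 6.61824×10^5 s: μ = 4π²r³/T² = 1.26628×10^8 km³/s².
Semi-major axis of the transfer orbit: a_t = (1.590×10^5 + 1.120×10^6)/2 = 6.395×10^5 km.
Transfer time t = π√(a_t³/μ) = π√((6.395×10^5)³ / 1.26628×10^8) = 1.428×10^5 s.
Converting: 1.428×10^5 s ÷ 3600 s/hour = 39.7 hours.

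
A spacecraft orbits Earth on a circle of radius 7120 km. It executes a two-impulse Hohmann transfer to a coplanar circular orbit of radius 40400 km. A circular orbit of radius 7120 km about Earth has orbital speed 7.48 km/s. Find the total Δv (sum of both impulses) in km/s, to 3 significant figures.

Δv = 3.69 km/s

From the circular-orbit relation v² = μ/r at r = 7120 km: μ = v²r = (7.48)² × 7120 = 3.98367×10^5 km³/s².
The Hohmann ellipse has a_t = (r₁ + r₂)/2 = 23760 km.
Circular speed at r₁: v₁ = √(μ/r₁) = √(3.98367×10^5/7120) = 7.480 km/s.
Transfer-orbit speed at r₁ (vis-viva equation): v_p = √[μ(2/r₁ − 1/a_t)] = 9.754 km/s.
First burn Δv₁ = |v_p − v₁| = 2.274 km/s.
At r₂, v₂ = √(μ/r₂) = 3.140 km/s.
Transfer-orbit speed at r₂: v_a = √[μ(2/r₂ − 1/a_t)] = 1.719 km/s.
Second burn Δv₂ = |v₂ − v_a| = 1.421 km/s.
Total Δv = Δv₁ + Δv₂ = 3.695 km/s.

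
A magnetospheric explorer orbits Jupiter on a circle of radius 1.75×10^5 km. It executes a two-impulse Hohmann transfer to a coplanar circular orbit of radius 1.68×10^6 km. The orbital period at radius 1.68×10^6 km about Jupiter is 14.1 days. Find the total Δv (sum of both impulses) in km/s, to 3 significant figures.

Δv = 14.2 km/s

From Kepler's third law T² = 4π²r³/μ at r = 1.68×10^6 km, T = 14.1 days = 14.1 × 86400 s = 1.21824×10^6 s: μ = 4π²r³/T² = 1.26131×10^8 km³/s².
Semi-major axis of the transfer orbit: a_t = (1.750×10^5 + 1.680×10^6)/2 = 9.275×10^5 km.
At r₁ the circular-orbit speed is v₁ = √(μ/r₁) = 26.847 km/s.
On the transfer ellipse at r₁, vis-viva gives v_p = √[μ(2/r₁ − 1/a_t)] = 36.132 km/s.
First burn Δv₁ = |v_p − v₁| = 9.285 km/s.
At r₂, v₂ = √(μ/r₂) = 8.665 km/s.
Transfer-orbit speed at r₂: v_a = √[μ(2/r₂ − 1/a_t)] = 3.764 km/s.
Second burn Δv₂ = |v₂ − v_a| = 4.901 km/s.
Total Δv = Δv₁ + Δv₂ = 14.19 km/s.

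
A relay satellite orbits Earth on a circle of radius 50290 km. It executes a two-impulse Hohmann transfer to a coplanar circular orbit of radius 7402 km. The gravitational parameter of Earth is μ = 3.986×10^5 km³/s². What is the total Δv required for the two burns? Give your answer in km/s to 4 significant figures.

The Hohmann ellipse has a_t = (r₁ + r₂)/2 = 28846 km.
Circular speed at r₁: v₁ = √(μ/r₁) = √(3.986×10^5/50290) = 2.815 km/s.
Transfer-orbit speed at r₁ (vis-viva equation): v_a = √[μ(2/r₁ − 1/a_t)] = 1.426 km/s.
First burn Δv₁ = |v_a − v₁| = 1.389 km/s.
Circular speed at r₂: v₂ = √(μ/r₂) = 7.338 km/s.
Transfer-orbit speed at r₂: v_p = √[μ(2/r₂ − 1/a_t)] = 9.689 km/s.
Second burn Δv₂ = |v₂ − v_p| = 2.351 km/s.
Total Δv = Δv₁ + Δv₂ = 3.740 km/s.

Δv = 3.740 km/s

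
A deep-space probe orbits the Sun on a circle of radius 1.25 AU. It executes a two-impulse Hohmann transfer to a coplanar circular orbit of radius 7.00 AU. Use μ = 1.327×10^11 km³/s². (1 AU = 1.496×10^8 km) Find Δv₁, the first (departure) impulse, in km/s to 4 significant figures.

Δv₁ = 8.063 km/s

In km: r₁ = 1.25 × 1.496×10^8 = 1.870×10^8 km; r₂ = 7.00 × 1.496×10^8 = 1.0472×10^9 km.
Transfer-ellipse semi-major axis a_t = (r₁ + r₂)/2 = (1.870×10^8 + 1.0472×10^9)/2 = 6.171×10^8 km.
On the circular orbit at r = 1.870×10^8 km, v_c = √(μ/r) = 26.639 km/s.
Vis-viva on the transfer ellipse at r = 1.870×10^8 km gives v_t = √[μ(2/r − 1/a_t)] = 34.702 km/s.
Δv₁ = |v_t − v_c| = |34.702 − 26.639| = 8.063 km/s.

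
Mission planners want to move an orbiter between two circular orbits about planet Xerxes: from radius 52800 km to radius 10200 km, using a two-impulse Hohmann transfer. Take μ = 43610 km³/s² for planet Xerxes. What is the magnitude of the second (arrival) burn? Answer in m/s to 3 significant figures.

Semi-major axis of the transfer orbit: a_t = (52800 + 10200)/2 = 31500 km.
On the circular orbit at r = 10200 km, v_c = √(μ/r) = 2.0677 km/s.
Transfer-orbit speed at the same r (vis-viva, a = a_t): v_t = √[μ(2/r − 1/a_t)] = 2.6770 km/s.
Δv₂ = |v_t − v_c| = |2.6770 − 2.0677| = 0.6093 km/s.

Δv₂ = 609 m/s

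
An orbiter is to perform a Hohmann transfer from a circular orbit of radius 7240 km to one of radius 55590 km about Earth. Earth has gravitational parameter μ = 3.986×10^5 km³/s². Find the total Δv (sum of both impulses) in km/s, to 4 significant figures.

Δv = 3.843 km/s

Semi-major axis of the transfer orbit: a_t = (7240 + 55590)/2 = 31415 km.
Circular speed at r₁: v₁ = √(μ/r₁) = √(3.986×10^5/7240) = 7.4199 km/s.
Transfer-orbit speed at r₁ (vis-viva): v_p = √[μ(2/r₁ − 1/a_t)] = 9.8703 km/s.
First burn Δv₁ = |v_p − v₁| = 2.4504 km/s.
Circular speed at r₂: v₂ = √(μ/r₂) = 2.6778 km/s.
Transfer-orbit speed at r₂: v_a = √[μ(2/r₂ − 1/a_t)] = 1.2855 km/s.
Second burn Δv₂ = |v₂ − v_a| = 1.3923 km/s.
Total Δv = Δv₁ + Δv₂ = 3.843 km/s.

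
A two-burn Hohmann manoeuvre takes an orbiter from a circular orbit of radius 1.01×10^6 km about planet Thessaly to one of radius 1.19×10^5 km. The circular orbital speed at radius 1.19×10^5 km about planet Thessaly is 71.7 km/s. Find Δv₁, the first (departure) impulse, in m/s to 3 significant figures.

From the circular-orbit relation v² = μ/r at r = 1.19×10^5 km: μ = v²r = (71.7)² × 1.19×10^5 = 6.11766×10^8 km³/s².
Semi-major axis of the transfer orbit: a_t = (1.010×10^6 + 1.190×10^5)/2 = 5.645×10^5 km.
Circular speed at r = 1.010×10^6 km: v_c = √(μ/r) = 24.61 km/s.
Transfer-orbit speed at the same r (vis-viva, a = a_t): v_t = √[μ(2/r − 1/a_t)] = 11.30 km/s.
Δv₁ = |v_t − v_c| = |11.30 − 24.61| = 13.31 km/s.

Δv₁ = 13300 m/s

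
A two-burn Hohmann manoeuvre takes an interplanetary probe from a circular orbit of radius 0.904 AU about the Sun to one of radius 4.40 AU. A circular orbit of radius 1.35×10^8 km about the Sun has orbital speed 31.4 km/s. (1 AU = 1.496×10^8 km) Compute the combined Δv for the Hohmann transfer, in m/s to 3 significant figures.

From the circular-orbit relation v² = μ/r at r = 1.35×10^8 km: μ = v²r = (31.4)² × 1.35×10^8 = 1.33105×10^11 km³/s².
In km: r₁ = 0.904 × 1.496×10^8 = 1.352384×10^8 km; r₂ = 4.40 × 1.496×10^8 = 6.5824×10^8 km.
The Hohmann ellipse has a_t = (r₁ + r₂)/2 = 3.967392×10^8 km.
Circular speed at r₁: v₁ = √(μ/r₁) = √(1.33105×10^11/1.352384×10^8) = 31.3723 km/s.
Transfer-orbit speed at r₁ (vis-viva): v_p = √[μ(2/r₁ − 1/a_t)] = 40.4097 km/s.
First burn Δv₁ = |v_p − v₁| = 9.0374 km/s.
Circular speed at r₂: v₂ = √(μ/r₂) = 14.2202 km/s.
Transfer-orbit speed at r₂: v_a = √[μ(2/r₂ − 1/a_t)] = 8.30237 km/s.
Second burn Δv₂ = |v₂ − v_a| = 5.9178 km/s.
Δv = Δv₁ + Δv₂ = 9.0374 + 5.9178 = 14.96 km/s.

Δv = 15000 m/s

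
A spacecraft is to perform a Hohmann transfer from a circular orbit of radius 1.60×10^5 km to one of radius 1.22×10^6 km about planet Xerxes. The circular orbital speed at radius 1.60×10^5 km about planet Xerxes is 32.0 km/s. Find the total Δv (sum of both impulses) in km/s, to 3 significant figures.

From the circular-orbit relation v² = μ/r at r = 1.60×10^5 km: μ = v²r = (32.0)² × 1.60×10^5 = 1.63840×10^8 km³/s².
Transfer-ellipse semi-major axis a_t = (r₁ + r₂)/2 = (1.600×10^5 + 1.220×10^6)/2 = 6.900×10^5 km.
Circular speed at r₁: v₁ = √(μ/r₁) = √(1.63840×10^8/1.600×10^5) = 32.00 km/s.
Transfer-orbit speed at r₁ (v² = μ(2/r − 1/a)): v_p = √[μ(2/r₁ − 1/a_t)] = 42.55 km/s.
First burn Δv₁ = |v_p − v₁| = 10.55 km/s.
At r₂, v₂ = √(μ/r₂) = 11.5886 km/s.
Transfer-orbit speed at r₂: v_a = √[μ(2/r₂ − 1/a_t)] = 5.58040 km/s.
Second burn Δv₂ = |v₂ − v_a| = 6.008 km/s.
Δv = Δv₁ + Δv₂ = 10.55 + 6.008 = 16.56 km/s.

Δv = 16.6 km/s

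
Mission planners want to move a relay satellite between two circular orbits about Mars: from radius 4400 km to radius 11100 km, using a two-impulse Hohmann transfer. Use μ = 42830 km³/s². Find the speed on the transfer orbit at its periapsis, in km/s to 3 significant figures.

v = 3.73 km/s

Transfer-ellipse semi-major axis a_t = (r₁ + r₂)/2 = (4400 + 11100)/2 = 7750 km.
The periapsis of the transfer ellipse is at r = 4400 km.
Vis-viva: v = √[μ(2/r − 1/a_t)] = √[42830 × (2/4400 − 1/7750)] = 3.734 km/s.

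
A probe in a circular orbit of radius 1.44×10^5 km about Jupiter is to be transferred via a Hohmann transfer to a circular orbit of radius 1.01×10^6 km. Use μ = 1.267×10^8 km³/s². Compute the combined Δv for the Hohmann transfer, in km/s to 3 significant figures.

The Hohmann ellipse has a_t = (r₁ + r₂)/2 = 5.770×10^5 km.
Circular speed at r₁: v₁ = √(μ/r₁) = √(1.267×10^8/1.440×10^5) = 29.6625 km/s.
Transfer-orbit speed at r₁ (vis-viva): v_p = √[μ(2/r₁ − 1/a_t)] = 39.2446 km/s.
First burn Δv₁ = |v_p − v₁| = 9.582 km/s.
Circular speed at r₂: v₂ = √(μ/r₂) = 11.20 km/s.
Transfer-orbit speed at r₂: v_a = √[μ(2/r₂ − 1/a_t)] = 5.595 km/s.
Second burn Δv₂ = |v₂ − v_a| = 5.605 km/s.
Δv = Δv₁ + Δv₂ = 9.582 + 5.605 = 15.19 km/s.

Δv = 15.2 km/s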